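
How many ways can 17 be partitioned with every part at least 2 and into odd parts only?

The partitions of 17 that satisfy the conditions:
17
11,3,3
9,5,3
7,7,3
7,5,5
5,3,3,3,3

6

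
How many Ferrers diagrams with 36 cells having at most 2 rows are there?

19

Listing the qualifying partitions of 36:
36
35,1
34,2
33,3
32,4
31,5
30,6
29,7
28,8
27,9
26,10
25,11
24,12
23,13
22,14
21,15
20,16
19,17
18,18
Counting gives 19.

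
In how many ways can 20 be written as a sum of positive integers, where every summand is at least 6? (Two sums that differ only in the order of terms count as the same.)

They are:
20
14 + 6
13 + 7
12 + 8
11 + 9
10 + 10
8 + 6 + 6
7 + 7 + 6
That's 8 in total.

8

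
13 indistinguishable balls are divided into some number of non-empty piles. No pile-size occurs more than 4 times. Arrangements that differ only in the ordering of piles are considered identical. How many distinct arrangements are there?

Systematic enumeration (by largest part, then next-largest, …) yields 76.

76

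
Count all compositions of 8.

Each of the 7 gaps between 8 units is either a break or not: 2^7 = 128.

128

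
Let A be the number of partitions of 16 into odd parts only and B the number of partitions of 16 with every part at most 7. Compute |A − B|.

132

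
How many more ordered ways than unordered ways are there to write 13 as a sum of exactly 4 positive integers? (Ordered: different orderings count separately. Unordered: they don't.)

Compositions: C(12,3) = 220.
Unordered (partitions into 4 parts): 18.
Difference: 220 − 18 = 202.

202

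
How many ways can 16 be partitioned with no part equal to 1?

55

There are too many to list fully; the first 12 (by largest part) are:
16
14,2
13,3
12,4
12,2,2
11,5
11,3,2
10,6
10,4,2
10,3,3
10,2,2,2
9,7
…and 43 more, for 55 total.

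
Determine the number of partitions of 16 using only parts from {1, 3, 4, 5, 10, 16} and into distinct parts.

2

The partitions of 16 that satisfy the conditions:
16
10,5,1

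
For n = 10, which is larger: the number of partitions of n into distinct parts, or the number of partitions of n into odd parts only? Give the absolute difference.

Partitions of 10 into distinct parts: 10.
Partitions of 10 into odd parts only: 10.
|10 − 10| = 0.

0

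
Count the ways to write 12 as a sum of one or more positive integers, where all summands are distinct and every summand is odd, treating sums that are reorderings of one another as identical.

3

Enumerating:
11, 1
9, 3
7, 5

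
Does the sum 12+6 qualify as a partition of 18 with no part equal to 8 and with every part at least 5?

Yes

The parts sum to 18, and the condition 'no summand equals 8' holds; the condition 'every summand is at least 5' holds.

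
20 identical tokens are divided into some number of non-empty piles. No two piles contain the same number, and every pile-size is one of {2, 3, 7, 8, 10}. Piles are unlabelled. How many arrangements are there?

They are:
10+8+2
10+7+3
8+7+3+2
Counting gives 3.

3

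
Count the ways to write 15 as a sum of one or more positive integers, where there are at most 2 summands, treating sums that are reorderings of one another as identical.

Enumerating:
15
14+1
13+2
12+3
11+4
10+5
9+6
8+7

8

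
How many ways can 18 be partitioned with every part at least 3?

33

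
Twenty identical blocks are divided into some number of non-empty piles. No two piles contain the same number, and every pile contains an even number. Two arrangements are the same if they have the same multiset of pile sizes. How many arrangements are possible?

10

Listing the qualifying partitions of 20:
20
18+2
16+4
14+6
14+4+2
12+8
12+6+2
10+8+2
10+6+4
8+6+4+2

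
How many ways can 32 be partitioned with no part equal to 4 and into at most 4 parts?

271

Direct enumeration gives 271 partitions.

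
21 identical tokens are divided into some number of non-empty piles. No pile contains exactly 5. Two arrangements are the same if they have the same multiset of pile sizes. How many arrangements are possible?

561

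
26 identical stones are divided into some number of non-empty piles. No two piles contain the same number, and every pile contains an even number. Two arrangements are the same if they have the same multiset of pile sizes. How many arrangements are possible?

18

They are:
26
24+2
22+4
20+6
20+4+2
18+8
18+6+2
16+10
16+8+2
16+6+4
14+12
14+10+2
14+8+4
14+6+4+2
12+10+4
12+8+6
12+8+4+2
10+8+6+2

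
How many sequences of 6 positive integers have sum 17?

Place 5 bars in the 16 internal gaps of a row of 17 dots: C(16,5) = 4368.

4368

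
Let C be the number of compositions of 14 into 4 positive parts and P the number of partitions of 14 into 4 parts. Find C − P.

Compositions: C(13,3) = 286.
Partitions of 14 into exactly 4 parts: 23.
Difference: 286 − 23 = 263.

263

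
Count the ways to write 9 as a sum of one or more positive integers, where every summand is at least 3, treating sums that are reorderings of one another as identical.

4

Listing the qualifying partitions of 9:
9
3,6
4,5
3,3,3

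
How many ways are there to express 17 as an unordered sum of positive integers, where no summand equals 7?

255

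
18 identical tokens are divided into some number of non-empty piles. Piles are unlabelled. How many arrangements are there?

There are 385 such partitions.

385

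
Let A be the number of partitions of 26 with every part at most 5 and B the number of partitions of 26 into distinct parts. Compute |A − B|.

262

Partitions of 26 with every part at most 5: 427.
Partitions of 26 into distinct parts: 165.
|427 − 165| = 262.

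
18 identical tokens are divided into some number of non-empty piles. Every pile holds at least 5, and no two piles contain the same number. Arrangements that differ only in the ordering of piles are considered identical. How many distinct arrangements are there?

The partitions of 18 that satisfy the conditions:
18
13 + 5
12 + 6
11 + 7
10 + 8
7 + 6 + 5
Counting gives 6.

6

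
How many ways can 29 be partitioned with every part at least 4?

Counting exhaustively, 115 partitions satisfy the conditions.

115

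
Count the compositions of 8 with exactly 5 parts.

Place 4 bars in the 7 internal gaps of a row of 8 dots: C(7,4) = 35.

35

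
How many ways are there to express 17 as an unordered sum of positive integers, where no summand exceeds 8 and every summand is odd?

Enumerating:
7,7,3
7,7,1,1,1
7,5,5
7,5,3,1,1
7,5,1,1,1,1,1
7,3,3,3,1
7,3,3,1,1,1,1
7,3,1,1,1,1,1,1,1
7,1,1,1,1,1,1,1,1,1,1
5,5,5,1,1
5,5,3,3,1
5,5,3,1,1,1,1
5,5,1,1,1,1,1,1,1
5,3,3,3,3
5,3,3,3,1,1,1
5,3,3,1,1,1,1,1,1
5,3,1,1,1,1,1,1,1,1,1
5,1,1,1,1,1,1,1,1,1,1,1,1
3,3,3,3,3,1,1
3,3,3,3,1,1,1,1,1
3,3,3,1,1,1,1,1,1,1,1
3,3,1,1,1,1,1,1,1,1,1,1,1
3,1,1,1,1,1,1,1,1,1,1,1,1,1,1
1,1,1,1,1,1,1,1,1,1,1,1,1,1,1,1,1
That's 24 in total.

24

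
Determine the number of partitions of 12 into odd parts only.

15

Listing the qualifying partitions of 12:
1,11
3,9
1,1,1,9
5,7
1,1,3,7
1,1,1,1,1,7
1,1,5,5
1,3,3,5
1,1,1,1,3,5
1,1,1,1,1,1,1,5
3,3,3,3
1,1,1,3,3,3
1,1,1,1,1,1,3,3
1,1,1,1,1,1,1,1,1,3
1,1,1,1,1,1,1,1,1,1,1,1
Counting gives 15.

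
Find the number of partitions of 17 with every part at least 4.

12

Enumerating:
17
13, 4
12, 5
11, 6
10, 7
9, 8
9, 4, 4
8, 5, 4
7, 6, 4
7, 5, 5
6, 6, 5
5, 4, 4, 4
Counting gives 12.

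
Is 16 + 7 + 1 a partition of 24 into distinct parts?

Yes

The parts sum to 24, and the condition 'all summands are distinct' holds.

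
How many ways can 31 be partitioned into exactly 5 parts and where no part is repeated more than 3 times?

420

Systematic enumeration (by largest part, then next-largest, …) yields 420.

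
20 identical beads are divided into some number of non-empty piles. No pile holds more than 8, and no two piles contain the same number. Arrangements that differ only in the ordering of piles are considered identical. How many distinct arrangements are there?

They are:
8 + 7 + 5
8 + 7 + 4 + 1
8 + 7 + 3 + 2
8 + 6 + 5 + 1
8 + 6 + 4 + 2
8 + 6 + 3 + 2 + 1
8 + 5 + 4 + 3
8 + 5 + 4 + 2 + 1
7 + 6 + 5 + 2
7 + 6 + 4 + 3
7 + 6 + 4 + 2 + 1
7 + 5 + 4 + 3 + 1
6 + 5 + 4 + 3 + 2
That's 13 in total.

13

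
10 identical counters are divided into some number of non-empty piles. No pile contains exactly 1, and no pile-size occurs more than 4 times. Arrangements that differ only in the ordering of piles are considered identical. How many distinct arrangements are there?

Enumerating:
10
8, 2
7, 3
6, 4
6, 2, 2
5, 5
5, 3, 2
4, 4, 2
4, 3, 3
4, 2, 2, 2
3, 3, 2, 2
Counting gives 11.

11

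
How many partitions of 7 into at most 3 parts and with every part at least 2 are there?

They are:
7
5,2
4,3
3,2,2
That's 4 in total.

4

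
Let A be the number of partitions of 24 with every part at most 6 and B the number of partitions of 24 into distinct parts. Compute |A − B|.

Partitions of 24 with every part at most 6: 532.
Partitions of 24 into distinct parts: 122.
|532 − 122| = 410.

410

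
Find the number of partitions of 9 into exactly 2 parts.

4

Listing the qualifying partitions of 9:
1,8
2,7
3,6
4,5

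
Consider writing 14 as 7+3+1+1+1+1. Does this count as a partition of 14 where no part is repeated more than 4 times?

Yes

The parts sum to 14, and the condition 'no summand is used more than 4 times' holds.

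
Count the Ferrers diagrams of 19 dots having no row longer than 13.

There are 471 such partitions.

471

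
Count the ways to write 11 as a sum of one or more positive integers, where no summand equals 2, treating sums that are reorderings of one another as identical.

26

There are too many to list fully; the first 12 (by largest part) are:
11
10+1
9+1+1
8+3
8+1+1+1
7+4
7+3+1
7+1+1+1+1
6+5
6+4+1
6+3+1+1
6+1+1+1+1+1
…and 14 more, for 26 total.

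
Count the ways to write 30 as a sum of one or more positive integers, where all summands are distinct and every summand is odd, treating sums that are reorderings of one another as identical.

18

Listing the qualifying partitions of 30:
29 + 1
27 + 3
25 + 5
23 + 7
21 + 9
21 + 5 + 3 + 1
19 + 11
19 + 7 + 3 + 1
17 + 13
17 + 9 + 3 + 1
17 + 7 + 5 + 1
15 + 11 + 3 + 1
15 + 9 + 5 + 1
15 + 7 + 5 + 3
13 + 11 + 5 + 1
13 + 9 + 7 + 1
13 + 9 + 5 + 3
11 + 9 + 7 + 3
That's 18 in total.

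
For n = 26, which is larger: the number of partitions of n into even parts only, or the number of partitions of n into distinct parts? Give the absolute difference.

64

Partitions of 26 into even parts only: 101.
Partitions of 26 into distinct parts: 165.
|101 − 165| = 64.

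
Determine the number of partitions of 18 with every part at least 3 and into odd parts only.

The partitions of 18 that satisfy the conditions:
15 + 3
13 + 5
11 + 7
9 + 9
9 + 3 + 3 + 3
7 + 5 + 3 + 3
5 + 5 + 5 + 3
3 + 3 + 3 + 3 + 3 + 3

8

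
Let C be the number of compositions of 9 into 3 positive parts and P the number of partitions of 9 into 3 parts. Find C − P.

21

Ordered (compositions into 3 parts): C(8,2) = 28.
Partitions of 9 into exactly 3 parts: 7.
Difference: 28 − 7 = 21.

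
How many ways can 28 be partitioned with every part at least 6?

29

A partial list (first 12 by largest part):
28
22+6
21+7
20+8
19+9
18+10
17+11
16+12
16+6+6
15+13
15+7+6
14+14
…and 17 more, for 29 total.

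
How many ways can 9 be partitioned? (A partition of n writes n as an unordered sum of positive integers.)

30

There are too many to list fully; the first 12 (by largest part) are:
9
1,8
2,7
1,1,7
3,6
1,2,6
1,1,1,6
4,5
1,3,5
2,2,5
1,1,2,5
1,1,1,1,5
…and 18 more, for 30 total.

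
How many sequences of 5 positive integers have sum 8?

35

Equivalently, choose which 4 of the 7 gaps become plus signs: C(7,4) = 35.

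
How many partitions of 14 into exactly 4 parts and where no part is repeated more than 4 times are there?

They are:
11+1+1+1
10+2+1+1
9+3+1+1
9+2+2+1
8+4+1+1
8+3+2+1
8+2+2+2
7+5+1+1
7+4+2+1
7+3+3+1
7+3+2+2
6+6+1+1
6+5+2+1
6+4+3+1
6+4+2+2
6+3+3+2
5+5+3+1
5+5+2+2
5+4+4+1
5+4+3+2
5+3+3+3
4+4+4+2
4+4+3+3
Counting gives 23.

23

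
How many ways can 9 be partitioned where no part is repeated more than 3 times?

The partitions of 9 that satisfy the conditions:
9
1,8
2,7
1,1,7
3,6
1,2,6
1,1,1,6
4,5
1,3,5
2,2,5
1,1,2,5
1,4,4
2,3,4
1,1,3,4
1,2,2,4
1,1,1,2,4
3,3,3
1,2,3,3
1,1,1,3,3
2,2,2,3
1,1,2,2,3
1,1,1,2,2,2

22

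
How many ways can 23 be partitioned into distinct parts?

104

Counting exhaustively, 104 partitions satisfy the conditions.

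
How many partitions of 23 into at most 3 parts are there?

A partial list (first 12 by largest part):
23
1 + 22
2 + 21
1 + 1 + 21
3 + 20
1 + 2 + 20
4 + 19
1 + 3 + 19
2 + 2 + 19
5 + 18
1 + 4 + 18
2 + 3 + 18
…and 44 more, for 56 total.

56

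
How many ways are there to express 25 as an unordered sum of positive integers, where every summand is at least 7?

11

The partitions of 25 that satisfy the conditions:
25
18+7
17+8
16+9
15+10
14+11
13+12
11+7+7
10+8+7
9+9+7
9+8+8
That's 11 in total.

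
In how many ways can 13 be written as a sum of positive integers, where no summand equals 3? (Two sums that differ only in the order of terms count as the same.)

59

There are too many to list fully; the first 12 (by largest part) are:
13
12+1
11+2
11+1+1
10+2+1
10+1+1+1
9+4
9+2+2
9+2+1+1
9+1+1+1+1
8+5
8+4+1
…and 47 more, for 59 total.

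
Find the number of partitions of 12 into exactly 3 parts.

12

They are:
1, 1, 10
1, 2, 9
1, 3, 8
2, 2, 8
1, 4, 7
2, 3, 7
1, 5, 6
2, 4, 6
3, 3, 6
2, 5, 5
3, 4, 5
4, 4, 4
That's 12 in total.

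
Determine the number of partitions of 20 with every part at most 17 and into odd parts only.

63

There are too many to list fully; the first 12 (by largest part) are:
17 + 3
17 + 1 + 1 + 1
15 + 5
15 + 3 + 1 + 1
15 + 1 + 1 + 1 + 1 + 1
13 + 7
13 + 5 + 1 + 1
13 + 3 + 3 + 1
13 + 3 + 1 + 1 + 1 + 1
13 + 1 + 1 + 1 + 1 + 1 + 1 + 1
11 + 9
11 + 7 + 1 + 1
…and 51 more, for 63 total.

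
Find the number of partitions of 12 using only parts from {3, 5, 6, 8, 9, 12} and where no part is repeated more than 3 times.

4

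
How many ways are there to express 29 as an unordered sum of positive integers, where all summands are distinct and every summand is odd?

17

Enumerating:
29
25, 3, 1
23, 5, 1
21, 7, 1
21, 5, 3
19, 9, 1
19, 7, 3
17, 11, 1
17, 9, 3
17, 7, 5
15, 13, 1
15, 11, 3
15, 9, 5
13, 11, 5
13, 9, 7
13, 7, 5, 3, 1
11, 9, 5, 3, 1
That's 17 in total.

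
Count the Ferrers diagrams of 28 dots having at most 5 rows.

Counting exhaustively, 540 partitions satisfy the conditions.

540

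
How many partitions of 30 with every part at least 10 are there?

8

The partitions of 30 that satisfy the conditions:
30
10 + 20
11 + 19
12 + 18
13 + 17
14 + 16
15 + 15
10 + 10 + 10
That's 8 in total.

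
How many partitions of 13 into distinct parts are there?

Listing the qualifying partitions of 13:
13
12 + 1
11 + 2
10 + 3
10 + 2 + 1
9 + 4
9 + 3 + 1
8 + 5
8 + 4 + 1
8 + 3 + 2
7 + 6
7 + 5 + 1
7 + 4 + 2
7 + 3 + 2 + 1
6 + 5 + 2
6 + 4 + 3
6 + 4 + 2 + 1
5 + 4 + 3 + 1

18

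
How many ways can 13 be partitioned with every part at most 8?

Systematic enumeration (by largest part, then next-largest, …) yields 89.

89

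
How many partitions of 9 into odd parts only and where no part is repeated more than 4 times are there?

Listing the qualifying partitions of 9:
9
1+1+7
1+3+5
1+1+1+1+5
3+3+3
1+1+1+3+3
That's 6 in total.

6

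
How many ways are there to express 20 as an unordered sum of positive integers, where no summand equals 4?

396

Direct enumeration gives 396 partitions.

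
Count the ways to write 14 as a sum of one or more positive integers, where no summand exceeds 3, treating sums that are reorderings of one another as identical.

Listing the qualifying partitions of 14:
3 + 3 + 3 + 3 + 2
3 + 3 + 3 + 3 + 1 + 1
3 + 3 + 3 + 2 + 2 + 1
3 + 3 + 3 + 2 + 1 + 1 + 1
3 + 3 + 3 + 1 + 1 + 1 + 1 + 1
3 + 3 + 2 + 2 + 2 + 2
3 + 3 + 2 + 2 + 2 + 1 + 1
3 + 3 + 2 + 2 + 1 + 1 + 1 + 1
3 + 3 + 2 + 1 + 1 + 1 + 1 + 1 + 1
3 + 3 + 1 + 1 + 1 + 1 + 1 + 1 + 1 + 1
3 + 2 + 2 + 2 + 2 + 2 + 1
3 + 2 + 2 + 2 + 2 + 1 + 1 + 1
3 + 2 + 2 + 2 + 1 + 1 + 1 + 1 + 1
3 + 2 + 2 + 1 + 1 + 1 + 1 + 1 + 1 + 1
3 + 2 + 1 + 1 + 1 + 1 + 1 + 1 + 1 + 1 + 1
3 + 1 + 1 + 1 + 1 + 1 + 1 + 1 + 1 + 1 + 1 + 1
2 + 2 + 2 + 2 + 2 + 2 + 2
2 + 2 + 2 + 2 + 2 + 2 + 1 + 1
2 + 2 + 2 + 2 + 2 + 1 + 1 + 1 + 1
2 + 2 + 2 + 2 + 1 + 1 + 1 + 1 + 1 + 1
2 + 2 + 2 + 1 + 1 + 1 + 1 + 1 + 1 + 1 + 1
2 + 2 + 1 + 1 + 1 + 1 + 1 + 1 + 1 + 1 + 1 + 1
2 + 1 + 1 + 1 + 1 + 1 + 1 + 1 + 1 + 1 + 1 + 1 + 1
1 + 1 + 1 + 1 + 1 + 1 + 1 + 1 + 1 + 1 + 1 + 1 + 1 + 1
Counting gives 24.

24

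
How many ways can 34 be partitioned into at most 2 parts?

They are:
34
1,33
2,32
3,31
4,30
5,29
6,28
7,27
8,26
9,25
10,24
11,23
12,22
13,21
14,20
15,19
16,18
17,17

18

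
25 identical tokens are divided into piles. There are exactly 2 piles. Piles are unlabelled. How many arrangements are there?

12

They are:
24 + 1
23 + 2
22 + 3
21 + 4
20 + 5
19 + 6
18 + 7
17 + 8
16 + 9
15 + 10
14 + 11
13 + 12
That's 12 in total.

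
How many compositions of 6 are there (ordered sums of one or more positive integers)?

Each of the 5 gaps between 6 units is either a break or not: 2^5 = 32.

32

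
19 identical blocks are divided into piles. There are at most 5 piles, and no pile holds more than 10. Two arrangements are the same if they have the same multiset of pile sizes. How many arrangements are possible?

111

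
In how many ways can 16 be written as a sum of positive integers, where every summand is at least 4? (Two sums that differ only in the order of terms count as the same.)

11

Enumerating:
16
12 + 4
11 + 5
10 + 6
9 + 7
8 + 8
8 + 4 + 4
7 + 5 + 4
6 + 6 + 4
6 + 5 + 5
4 + 4 + 4 + 4
Counting gives 11.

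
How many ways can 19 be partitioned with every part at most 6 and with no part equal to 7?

Direct enumeration gives 235 partitions.

235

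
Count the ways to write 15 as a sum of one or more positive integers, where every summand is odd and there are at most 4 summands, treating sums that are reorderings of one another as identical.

8

Listing the qualifying partitions of 15:
15
13, 1, 1
11, 3, 1
9, 5, 1
9, 3, 3
7, 7, 1
7, 5, 3
5, 5, 5
Counting gives 8.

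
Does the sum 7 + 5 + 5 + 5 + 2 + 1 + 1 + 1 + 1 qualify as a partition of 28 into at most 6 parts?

The parts sum to 28, and the condition 'there are at most 6 summands' is violated.

No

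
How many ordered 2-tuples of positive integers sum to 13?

12

By stars and bars with positive parts, the count is C(12,1) = 12.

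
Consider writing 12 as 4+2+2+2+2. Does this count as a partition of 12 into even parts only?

The parts sum to 12, and the condition 'every summand is even' holds.

Yes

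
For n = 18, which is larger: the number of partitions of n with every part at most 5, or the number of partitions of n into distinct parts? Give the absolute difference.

95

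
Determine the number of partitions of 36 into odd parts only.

668

A full systematic count gives 668.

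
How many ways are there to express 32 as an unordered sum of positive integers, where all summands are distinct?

390

Counting exhaustively, 390 partitions satisfy the conditions.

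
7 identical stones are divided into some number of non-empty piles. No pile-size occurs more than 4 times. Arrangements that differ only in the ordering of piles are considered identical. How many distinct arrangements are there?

13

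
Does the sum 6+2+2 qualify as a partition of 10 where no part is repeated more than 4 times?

Yes

The parts sum to 10, and the condition 'no summand is used more than 4 times' holds.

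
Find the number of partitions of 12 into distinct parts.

15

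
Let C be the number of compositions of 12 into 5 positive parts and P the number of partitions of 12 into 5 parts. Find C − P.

317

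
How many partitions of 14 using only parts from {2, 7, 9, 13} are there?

Enumerating:
7,7
2,2,2,2,2,2,2

2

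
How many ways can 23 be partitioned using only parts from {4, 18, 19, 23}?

Enumerating:
23
19+4

2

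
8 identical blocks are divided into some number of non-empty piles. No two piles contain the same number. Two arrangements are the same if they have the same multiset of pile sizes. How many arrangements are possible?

6

They are:
8
7+1
6+2
5+3
5+2+1
4+3+1
That's 6 in total.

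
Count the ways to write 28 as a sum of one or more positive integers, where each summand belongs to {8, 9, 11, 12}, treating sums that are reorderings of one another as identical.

2

They are:
8+8+12
8+9+11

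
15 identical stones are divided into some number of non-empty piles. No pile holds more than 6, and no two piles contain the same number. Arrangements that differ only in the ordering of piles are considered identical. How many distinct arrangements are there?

4

The partitions of 15 that satisfy the conditions:
6 + 5 + 4
6 + 5 + 3 + 1
6 + 4 + 3 + 2
5 + 4 + 3 + 2 + 1
That's 4 in total.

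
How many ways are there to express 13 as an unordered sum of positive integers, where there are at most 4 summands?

A partial list (first 12 by largest part):
13
12, 1
11, 2
11, 1, 1
10, 3
10, 2, 1
10, 1, 1, 1
9, 4
9, 3, 1
9, 2, 2
9, 2, 1, 1
8, 5
…and 27 more, for 39 total.

39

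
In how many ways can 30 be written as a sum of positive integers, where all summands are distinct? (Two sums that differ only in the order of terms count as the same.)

Enumerating by decreasing first part gives 296 partitions in all.

296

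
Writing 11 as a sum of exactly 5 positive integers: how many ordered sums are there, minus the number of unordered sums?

200

Ordered (compositions into 5 parts): C(10,4) = 210.
Partitions of 11 into exactly 5 parts: 10.
Difference: 210 − 10 = 200.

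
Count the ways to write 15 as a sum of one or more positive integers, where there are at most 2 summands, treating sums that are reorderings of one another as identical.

8

They are:
15
14,1
13,2
12,3
11,4
10,5
9,6
8,7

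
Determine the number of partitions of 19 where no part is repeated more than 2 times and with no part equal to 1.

65

There are too many to list fully; the first 12 (by largest part) are:
19
2 + 17
3 + 16
4 + 15
2 + 2 + 15
5 + 14
2 + 3 + 14
6 + 13
2 + 4 + 13
3 + 3 + 13
7 + 12
2 + 5 + 12
…and 53 more, for 65 total.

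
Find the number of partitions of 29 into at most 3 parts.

85

There are 85 such partitions.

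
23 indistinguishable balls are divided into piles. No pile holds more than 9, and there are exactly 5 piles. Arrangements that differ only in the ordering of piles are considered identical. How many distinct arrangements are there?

There are too many to list fully; the first 12 (by largest part) are:
1, 1, 3, 9, 9
1, 2, 2, 9, 9
1, 1, 4, 8, 9
1, 2, 3, 8, 9
2, 2, 2, 8, 9
1, 1, 5, 7, 9
1, 2, 4, 7, 9
1, 3, 3, 7, 9
2, 2, 3, 7, 9
1, 1, 6, 6, 9
1, 2, 5, 6, 9
1, 3, 4, 6, 9
…and 58 more, for 70 total.

70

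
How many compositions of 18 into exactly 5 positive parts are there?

2380

Equivalently, choose which 4 of the 17 gaps become plus signs: C(17,4) = 2380.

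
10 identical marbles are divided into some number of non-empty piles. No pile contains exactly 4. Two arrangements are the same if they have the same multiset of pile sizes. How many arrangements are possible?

31

There are too many to list fully; the first 12 (by largest part) are:
10
9+1
8+2
8+1+1
7+3
7+2+1
7+1+1+1
6+3+1
6+2+2
6+2+1+1
6+1+1+1+1
5+5
…and 19 more, for 31 total.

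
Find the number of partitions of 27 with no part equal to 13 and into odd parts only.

Counting exhaustively, 170 partitions satisfy the conditions.

170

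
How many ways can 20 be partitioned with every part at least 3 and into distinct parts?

Enumerating:
20
17,3
16,4
15,5
14,6
13,7
13,4,3
12,8
12,5,3
11,9
11,6,3
11,5,4
10,7,3
10,6,4
9,8,3
9,7,4
9,6,5
8,7,5
8,5,4,3
7,6,4,3
That's 20 in total.

20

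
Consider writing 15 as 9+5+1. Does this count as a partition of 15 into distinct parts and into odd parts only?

Yes

The parts sum to 15, and the condition 'all summands are distinct' holds; the condition 'every summand is odd' holds.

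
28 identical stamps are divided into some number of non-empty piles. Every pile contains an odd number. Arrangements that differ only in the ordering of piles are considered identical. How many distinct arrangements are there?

222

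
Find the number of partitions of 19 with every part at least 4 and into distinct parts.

11

Listing the qualifying partitions of 19:
19
15+4
14+5
13+6
12+7
11+8
10+9
10+5+4
9+6+4
8+7+4
8+6+5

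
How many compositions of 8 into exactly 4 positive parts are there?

35

A composition of 8 into 4 positive parts is chosen by placing 3 dividers among the 7 gaps between 8 units: C(7,3) = 35.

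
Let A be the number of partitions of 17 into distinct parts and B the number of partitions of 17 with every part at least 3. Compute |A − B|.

Partitions of 17 into distinct parts: 38.
Partitions of 17 with every part at least 3: 25.
|38 − 25| = 13.

13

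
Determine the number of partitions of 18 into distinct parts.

46

There are too many to list fully; the first 12 (by largest part) are:
18
1, 17
2, 16
3, 15
1, 2, 15
4, 14
1, 3, 14
5, 13
1, 4, 13
2, 3, 13
6, 12
1, 5, 12
…and 34 more, for 46 total.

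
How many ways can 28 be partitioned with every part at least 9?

Listing the qualifying partitions of 28:
28
19+9
18+10
17+11
16+12
15+13
14+14
10+9+9

8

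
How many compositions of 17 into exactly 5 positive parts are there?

1820

Equivalently, choose which 4 of the 16 gaps become plus signs: C(16,4) = 1820.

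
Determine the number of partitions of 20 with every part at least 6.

Listing the qualifying partitions of 20:
20
14,6
13,7
12,8
11,9
10,10
8,6,6
7,7,6
That's 8 in total.

8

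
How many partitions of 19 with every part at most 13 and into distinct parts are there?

A partial list (first 12 by largest part):
13,6
13,5,1
13,4,2
13,3,2,1
12,7
12,6,1
12,5,2
12,4,3
12,4,2,1
11,8
11,7,1
11,6,2
…and 32 more, for 44 total.

44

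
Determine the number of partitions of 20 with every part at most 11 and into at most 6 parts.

Counting exhaustively, 222 partitions satisfy the conditions.

222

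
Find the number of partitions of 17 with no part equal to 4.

196

Enumerating by decreasing first part gives 196 partitions in all.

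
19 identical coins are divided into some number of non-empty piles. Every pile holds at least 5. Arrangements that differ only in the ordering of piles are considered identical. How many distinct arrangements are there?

10

Listing the qualifying partitions of 19:
19
14+5
13+6
12+7
11+8
10+9
9+5+5
8+6+5
7+7+5
7+6+6
Counting gives 10.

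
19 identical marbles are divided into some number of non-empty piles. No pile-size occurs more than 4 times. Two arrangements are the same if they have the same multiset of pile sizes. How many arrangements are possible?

325

Enumerating by decreasing first part gives 325 partitions in all.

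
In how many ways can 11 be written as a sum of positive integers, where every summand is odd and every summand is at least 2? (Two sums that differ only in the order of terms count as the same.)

2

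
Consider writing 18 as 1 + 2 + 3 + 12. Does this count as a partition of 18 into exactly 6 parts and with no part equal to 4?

No

The parts sum to 18, and the condition 'there are exactly 6 summands' is violated.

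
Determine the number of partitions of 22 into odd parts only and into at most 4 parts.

The partitions of 22 that satisfy the conditions:
21+1
19+3
19+1+1+1
17+5
17+3+1+1
15+7
15+5+1+1
15+3+3+1
13+9
13+7+1+1
13+5+3+1
13+3+3+3
11+11
11+9+1+1
11+7+3+1
11+5+5+1
11+5+3+3
9+9+3+1
9+7+5+1
9+7+3+3
9+5+5+3
7+7+7+1
7+7+5+3
7+5+5+5
That's 24 in total.

24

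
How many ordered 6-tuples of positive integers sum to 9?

56

Place 5 bars in the 8 internal gaps of a row of 9 dots: C(8,5) = 56.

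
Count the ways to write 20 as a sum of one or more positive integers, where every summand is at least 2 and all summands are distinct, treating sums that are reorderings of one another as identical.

35

There are too many to list fully; the first 12 (by largest part) are:
20
18 + 2
17 + 3
16 + 4
15 + 5
15 + 3 + 2
14 + 6
14 + 4 + 2
13 + 7
13 + 5 + 2
13 + 4 + 3
12 + 8
…and 23 more, for 35 total.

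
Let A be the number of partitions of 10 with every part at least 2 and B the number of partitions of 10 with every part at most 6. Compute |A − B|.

23

Partitions of 10 with every part at least 2: 12.
Partitions of 10 with every part at most 6: 35.
|12 − 35| = 23.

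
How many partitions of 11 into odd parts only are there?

12

Enumerating:
11
9, 1, 1
7, 3, 1
7, 1, 1, 1, 1
5, 5, 1
5, 3, 3
5, 3, 1, 1, 1
5, 1, 1, 1, 1, 1, 1
3, 3, 3, 1, 1
3, 3, 1, 1, 1, 1, 1
3, 1, 1, 1, 1, 1, 1, 1, 1
1, 1, 1, 1, 1, 1, 1, 1, 1, 1, 1
Counting gives 12.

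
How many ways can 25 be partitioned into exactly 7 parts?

A full systematic count gives 248.

248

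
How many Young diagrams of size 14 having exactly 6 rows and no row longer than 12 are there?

20

They are:
9, 1, 1, 1, 1, 1
8, 2, 1, 1, 1, 1
7, 3, 1, 1, 1, 1
7, 2, 2, 1, 1, 1
6, 4, 1, 1, 1, 1
6, 3, 2, 1, 1, 1
6, 2, 2, 2, 1, 1
5, 5, 1, 1, 1, 1
5, 4, 2, 1, 1, 1
5, 3, 3, 1, 1, 1
5, 3, 2, 2, 1, 1
5, 2, 2, 2, 2, 1
4, 4, 3, 1, 1, 1
4, 4, 2, 2, 1, 1
4, 3, 3, 2, 1, 1
4, 3, 2, 2, 2, 1
4, 2, 2, 2, 2, 2
3, 3, 3, 3, 1, 1
3, 3, 3, 2, 2, 1
3, 3, 2, 2, 2, 2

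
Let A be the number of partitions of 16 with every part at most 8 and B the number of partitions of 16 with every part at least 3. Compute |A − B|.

Partitions of 16 with every part at most 8: 186.
Partitions of 16 with every part at least 3: 21.
|186 − 21| = 165.

165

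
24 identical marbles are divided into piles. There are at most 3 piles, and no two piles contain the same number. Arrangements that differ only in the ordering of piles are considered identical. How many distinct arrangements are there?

There are too many to list fully; the first 12 (by largest part) are:
24
23+1
22+2
21+3
21+2+1
20+4
20+3+1
19+5
19+4+1
19+3+2
18+6
18+5+1
…and 37 more, for 49 total.

49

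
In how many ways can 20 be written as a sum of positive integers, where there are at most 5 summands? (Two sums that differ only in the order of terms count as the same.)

192

A full systematic count gives 192.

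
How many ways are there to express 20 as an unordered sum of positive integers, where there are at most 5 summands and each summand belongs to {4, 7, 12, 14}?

2

Listing the qualifying partitions of 20:
12,4,4
4,4,4,4,4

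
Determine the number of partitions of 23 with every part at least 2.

Direct enumeration gives 253 partitions.

253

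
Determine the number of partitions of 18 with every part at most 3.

37

A partial list (first 12 by largest part):
3 + 3 + 3 + 3 + 3 + 3
1 + 2 + 3 + 3 + 3 + 3 + 3
1 + 1 + 1 + 3 + 3 + 3 + 3 + 3
2 + 2 + 2 + 3 + 3 + 3 + 3
1 + 1 + 2 + 2 + 3 + 3 + 3 + 3
1 + 1 + 1 + 1 + 2 + 3 + 3 + 3 + 3
1 + 1 + 1 + 1 + 1 + 1 + 3 + 3 + 3 + 3
1 + 2 + 2 + 2 + 2 + 3 + 3 + 3
1 + 1 + 1 + 2 + 2 + 2 + 3 + 3 + 3
1 + 1 + 1 + 1 + 1 + 2 + 2 + 3 + 3 + 3
1 + 1 + 1 + 1 + 1 + 1 + 1 + 2 + 3 + 3 + 3
1 + 1 + 1 + 1 + 1 + 1 + 1 + 1 + 1 + 3 + 3 + 3
…and 25 more, for 37 total.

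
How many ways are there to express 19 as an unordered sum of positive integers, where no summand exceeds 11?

There are 445 such partitions.

445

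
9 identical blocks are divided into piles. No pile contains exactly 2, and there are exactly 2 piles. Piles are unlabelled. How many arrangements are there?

3

Enumerating:
8, 1
6, 3
5, 4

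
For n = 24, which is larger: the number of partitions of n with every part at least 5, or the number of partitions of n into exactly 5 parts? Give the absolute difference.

138

Partitions of 24 with every part at least 5: 26.
Partitions of 24 into exactly 5 parts: 164.
|26 − 164| = 138.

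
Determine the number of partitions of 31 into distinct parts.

A full systematic count gives 340.

340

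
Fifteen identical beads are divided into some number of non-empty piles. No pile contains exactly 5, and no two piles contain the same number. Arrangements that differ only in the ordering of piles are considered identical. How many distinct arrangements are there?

Enumerating:
15
14,1
13,2
12,3
12,2,1
11,4
11,3,1
10,4,1
10,3,2
9,6
9,4,2
9,3,2,1
8,7
8,6,1
8,4,3
8,4,2,1
7,6,2
7,4,3,1
6,4,3,2

19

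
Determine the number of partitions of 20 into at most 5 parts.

Counting exhaustively, 192 partitions satisfy the conditions.

192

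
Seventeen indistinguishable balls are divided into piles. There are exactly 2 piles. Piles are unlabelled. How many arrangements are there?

The partitions of 17 that satisfy the conditions:
16, 1
15, 2
14, 3
13, 4
12, 5
11, 6
10, 7
9, 8

8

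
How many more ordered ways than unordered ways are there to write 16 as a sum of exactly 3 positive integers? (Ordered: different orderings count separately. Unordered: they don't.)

84

Compositions: C(15,2) = 105.
Unordered (partitions into 3 parts): 21.
Difference: 105 − 21 = 84.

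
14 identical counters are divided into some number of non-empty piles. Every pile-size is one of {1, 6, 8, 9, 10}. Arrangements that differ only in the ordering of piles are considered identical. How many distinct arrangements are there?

7

The partitions of 14 that satisfy the conditions:
10 + 1 + 1 + 1 + 1
9 + 1 + 1 + 1 + 1 + 1
8 + 6
8 + 1 + 1 + 1 + 1 + 1 + 1
6 + 6 + 1 + 1
6 + 1 + 1 + 1 + 1 + 1 + 1 + 1 + 1
1 + 1 + 1 + 1 + 1 + 1 + 1 + 1 + 1 + 1 + 1 + 1 + 1 + 1
That's 7 in total.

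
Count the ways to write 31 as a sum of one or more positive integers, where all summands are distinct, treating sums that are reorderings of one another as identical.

340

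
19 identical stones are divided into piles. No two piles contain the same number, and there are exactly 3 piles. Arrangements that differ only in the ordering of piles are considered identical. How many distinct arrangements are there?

The partitions of 19 that satisfy the conditions:
1,2,16
1,3,15
1,4,14
2,3,14
1,5,13
2,4,13
1,6,12
2,5,12
3,4,12
1,7,11
2,6,11
3,5,11
1,8,10
2,7,10
3,6,10
4,5,10
2,8,9
3,7,9
4,6,9
4,7,8
5,6,8

21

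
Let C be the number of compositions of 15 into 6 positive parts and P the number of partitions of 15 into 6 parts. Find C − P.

1976

Compositions: C(14,5) = 2002.
Unordered (partitions into 6 parts): 26.
Difference: 2002 − 26 = 1976.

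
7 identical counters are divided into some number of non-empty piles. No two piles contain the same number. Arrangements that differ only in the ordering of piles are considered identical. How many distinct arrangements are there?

They are:
7
6 + 1
5 + 2
4 + 3
4 + 2 + 1

5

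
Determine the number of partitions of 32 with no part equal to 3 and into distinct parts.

235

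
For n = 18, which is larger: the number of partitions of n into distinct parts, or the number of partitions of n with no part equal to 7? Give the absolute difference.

283

Partitions of 18 into distinct parts: 46.
Partitions of 18 with no part equal to 7: 329.
|46 − 329| = 283.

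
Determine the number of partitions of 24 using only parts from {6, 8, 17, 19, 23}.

2

Enumerating:
8 + 8 + 8
6 + 6 + 6 + 6
Counting gives 2.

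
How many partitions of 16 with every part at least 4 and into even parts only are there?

Listing the qualifying partitions of 16:
16
12+4
10+6
8+8
8+4+4
6+6+4
4+4+4+4
Counting gives 7.

7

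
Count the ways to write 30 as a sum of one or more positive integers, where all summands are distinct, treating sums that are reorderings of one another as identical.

Systematic enumeration (by largest part, then next-largest, …) yields 296.

296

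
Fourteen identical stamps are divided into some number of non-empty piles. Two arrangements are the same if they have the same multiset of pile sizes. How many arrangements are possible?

There are 135 such partitions.

135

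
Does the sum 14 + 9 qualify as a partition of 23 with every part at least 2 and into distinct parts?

Yes

The parts sum to 23, and the condition 'every summand is at least 2' holds; the condition 'all summands are distinct' holds.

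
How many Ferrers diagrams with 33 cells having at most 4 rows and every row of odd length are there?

A partial list (first 12 by largest part):
33
31 + 1 + 1
29 + 3 + 1
27 + 5 + 1
27 + 3 + 3
25 + 7 + 1
25 + 5 + 3
23 + 9 + 1
23 + 7 + 3
23 + 5 + 5
21 + 11 + 1
21 + 9 + 3
…and 16 more, for 28 total.

28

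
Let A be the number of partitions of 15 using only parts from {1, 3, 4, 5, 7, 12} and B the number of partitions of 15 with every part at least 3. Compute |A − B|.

21

Partitions of 15 using only parts from {1, 3, 4, 5, 7, 12}: 38.
Partitions of 15 with every part at least 3: 17.
|38 − 17| = 21.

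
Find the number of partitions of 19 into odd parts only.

54

A partial list (first 12 by largest part):
19
1, 1, 17
1, 3, 15
1, 1, 1, 1, 15
1, 5, 13
3, 3, 13
1, 1, 1, 3, 13
1, 1, 1, 1, 1, 1, 13
1, 7, 11
3, 5, 11
1, 1, 1, 5, 11
1, 1, 3, 3, 11
…and 42 more, for 54 total.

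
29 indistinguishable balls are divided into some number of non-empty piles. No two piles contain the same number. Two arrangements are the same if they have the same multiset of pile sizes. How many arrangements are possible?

256

Systematic enumeration (by largest part, then next-largest, …) yields 256.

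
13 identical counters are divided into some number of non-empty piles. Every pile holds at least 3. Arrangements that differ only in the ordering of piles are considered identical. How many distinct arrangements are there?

10

Enumerating:
13
3,10
4,9
5,8
6,7
3,3,7
3,4,6
3,5,5
4,4,5
3,3,3,4
That's 10 in total.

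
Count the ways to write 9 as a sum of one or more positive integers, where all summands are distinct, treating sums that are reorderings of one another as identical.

8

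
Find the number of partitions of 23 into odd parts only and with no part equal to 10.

Direct enumeration gives 104 partitions.

104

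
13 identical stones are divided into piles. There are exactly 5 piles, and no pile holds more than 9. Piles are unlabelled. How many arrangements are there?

18

Listing the qualifying partitions of 13:
1, 1, 1, 1, 9
1, 1, 1, 2, 8
1, 1, 1, 3, 7
1, 1, 2, 2, 7
1, 1, 1, 4, 6
1, 1, 2, 3, 6
1, 2, 2, 2, 6
1, 1, 1, 5, 5
1, 1, 2, 4, 5
1, 1, 3, 3, 5
1, 2, 2, 3, 5
2, 2, 2, 2, 5
1, 1, 3, 4, 4
1, 2, 2, 4, 4
1, 2, 3, 3, 4
2, 2, 2, 3, 4
1, 3, 3, 3, 3
2, 2, 3, 3, 3
Counting gives 18.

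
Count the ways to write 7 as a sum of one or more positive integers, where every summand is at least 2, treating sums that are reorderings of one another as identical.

4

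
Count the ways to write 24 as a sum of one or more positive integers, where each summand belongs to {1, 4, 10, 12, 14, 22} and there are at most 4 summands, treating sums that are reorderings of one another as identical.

6

The partitions of 24 that satisfy the conditions:
22+1+1
14+10
12+12
12+10+1+1
12+4+4+4
10+10+4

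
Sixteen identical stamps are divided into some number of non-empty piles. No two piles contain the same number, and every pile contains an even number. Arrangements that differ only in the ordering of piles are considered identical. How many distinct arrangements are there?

The partitions of 16 that satisfy the conditions:
16
14,2
12,4
10,6
10,4,2
8,6,2

6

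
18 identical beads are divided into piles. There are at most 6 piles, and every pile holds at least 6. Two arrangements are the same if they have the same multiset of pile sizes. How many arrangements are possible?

6

The partitions of 18 that satisfy the conditions:
18
12, 6
11, 7
10, 8
9, 9
6, 6, 6
That's 6 in total.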